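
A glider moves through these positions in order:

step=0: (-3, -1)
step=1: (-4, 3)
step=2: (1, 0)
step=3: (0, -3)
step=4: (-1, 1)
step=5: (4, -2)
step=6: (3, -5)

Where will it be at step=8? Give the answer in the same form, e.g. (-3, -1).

Differencing gives (-1, +4), (+5, -3), (-1, -3), (-1, +4), (+5, -3), (-1, -3). This is the pattern (-1, +4), (+5, -3), (-1, -3) repeated.
step 7: apply (-1, +4) → (2, -1)
step 8: apply (+5, -3) → (7, -4)

(7, -4)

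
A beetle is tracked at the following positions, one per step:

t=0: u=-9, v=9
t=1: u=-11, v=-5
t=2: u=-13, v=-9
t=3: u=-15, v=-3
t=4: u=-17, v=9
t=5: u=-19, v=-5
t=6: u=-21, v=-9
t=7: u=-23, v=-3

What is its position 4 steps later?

U: linear, -2 per step → -31 at step 11.
V: cycles through 9, -5, -9, -3 every 4 steps. Step 11 lands at position 3 of the cycle → -3.

u=-31, v=-3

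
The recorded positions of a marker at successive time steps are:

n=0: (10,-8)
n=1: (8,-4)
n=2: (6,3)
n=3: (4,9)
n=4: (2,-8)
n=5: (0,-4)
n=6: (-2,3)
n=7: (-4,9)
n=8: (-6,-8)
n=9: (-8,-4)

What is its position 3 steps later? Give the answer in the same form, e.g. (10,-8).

First: linear, -2 per step → -14 at step 12.
Second: cycles through -8, -4, 3, 9 every 4 steps. Step 12 lands at position 0 of the cycle → -8.

(-14,-8)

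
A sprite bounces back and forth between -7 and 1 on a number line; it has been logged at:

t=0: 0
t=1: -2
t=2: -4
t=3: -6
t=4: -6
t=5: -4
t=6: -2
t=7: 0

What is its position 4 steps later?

-6

The value travels 2 per step and bounces off the walls at -7 and 1.
  step 8: 0 → 0
  step 9: 0 → -2
  step 10: -2 → -4
  step 11: -4 → -6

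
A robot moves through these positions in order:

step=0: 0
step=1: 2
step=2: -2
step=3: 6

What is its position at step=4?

The jumps are +2, -4, +8 — a geometric progression with ratio -2.
step 4: 6 − 16 → -10

-10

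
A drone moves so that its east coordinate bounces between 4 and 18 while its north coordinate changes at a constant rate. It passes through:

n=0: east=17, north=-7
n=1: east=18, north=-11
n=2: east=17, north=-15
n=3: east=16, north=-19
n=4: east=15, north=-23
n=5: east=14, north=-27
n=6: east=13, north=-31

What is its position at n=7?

The east coordinate travels 1 per step and bounces off the walls at 4 and 18.
  step 7: 13 → 12
The north coordinate changes by -4 each step: at step 7 it is -35.

east=12, north=-35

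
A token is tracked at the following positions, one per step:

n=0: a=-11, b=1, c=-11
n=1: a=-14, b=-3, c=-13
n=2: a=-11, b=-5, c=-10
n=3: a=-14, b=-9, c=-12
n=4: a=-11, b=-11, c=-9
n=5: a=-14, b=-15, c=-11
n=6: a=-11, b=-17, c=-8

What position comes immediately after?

The moves between consecutive positions are (-3, -4, -2), (+3, -2, +3), (-3, -4, -2), (+3, -2, +3), (-3, -4, -2), (+3, -2, +3); they repeat the 2-cycle [(-3, -4, -2), (+3, -2, +3)].
step 7: apply (-3, -4, -2) → a=-14, b=-21, c=-10

a=-14, b=-21, c=-10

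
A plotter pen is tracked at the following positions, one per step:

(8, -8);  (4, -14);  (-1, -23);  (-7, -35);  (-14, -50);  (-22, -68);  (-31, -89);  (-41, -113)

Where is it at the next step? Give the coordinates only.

(-52, -140)

Successive displacements: (-4, -6), (-5, -9), (-6, -12), (-7, -15), (-8, -18), (-9, -21), (-10, -24) — each changes by (-1, -3).
step 8: (-41, -113) + (-11, -27) → (-52, -140)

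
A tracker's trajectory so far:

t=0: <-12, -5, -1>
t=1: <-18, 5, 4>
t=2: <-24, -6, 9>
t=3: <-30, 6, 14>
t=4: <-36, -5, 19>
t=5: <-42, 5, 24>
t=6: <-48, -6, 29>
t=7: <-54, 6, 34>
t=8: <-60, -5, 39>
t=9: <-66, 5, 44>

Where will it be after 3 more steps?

<-84, -5, 59>

First: linear, -6 per step → -84 at step 12.
Second: cycles through -5, 5, -6, 6 every 4 steps. Step 12 lands at position 0 of the cycle → -5.
Third: linear, +5 per step → 59 at step 12.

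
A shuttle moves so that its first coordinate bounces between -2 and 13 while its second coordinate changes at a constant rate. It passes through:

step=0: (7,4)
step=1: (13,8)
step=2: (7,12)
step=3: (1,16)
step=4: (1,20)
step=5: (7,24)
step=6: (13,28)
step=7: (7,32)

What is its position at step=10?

The first coordinate reflects between -2 and 13, moving 6 per step.
  step 8: 7 → 1
  step 9: 1 → 1
  step 10: 1 → 7
The second coordinate changes by +4 each step: at step 10 it is 44.

(7,44)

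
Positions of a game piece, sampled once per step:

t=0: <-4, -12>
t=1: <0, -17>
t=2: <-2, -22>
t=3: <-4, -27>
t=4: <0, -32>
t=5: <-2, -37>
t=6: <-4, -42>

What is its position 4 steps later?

<0, -62>

The first coordinate repeats the cycle [-4, 0, -2] with period 3; step 10 mod 3 = 1, giving 0.
The second coordinate changes by -5 each step, so at step 10 it is -12 + 10·(-5) = -62.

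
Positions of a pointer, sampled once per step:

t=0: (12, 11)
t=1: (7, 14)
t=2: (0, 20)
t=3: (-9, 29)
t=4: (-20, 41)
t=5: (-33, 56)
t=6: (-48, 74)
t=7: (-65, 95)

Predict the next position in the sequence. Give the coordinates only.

Successive displacements: (-5, +3), (-7, +6), (-9, +9), (-11, +12), (-13, +15), (-15, +18), (-17, +21) — each changes by (-2, +3).
step 8: (-65, 95) + (-19, +24) → (-84, 119)

(-84, 119)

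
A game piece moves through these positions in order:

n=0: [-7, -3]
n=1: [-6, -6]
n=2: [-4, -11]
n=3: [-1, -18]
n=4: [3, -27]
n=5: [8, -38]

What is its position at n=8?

Successive displacements: [+1, -3], [+2, -5], [+3, -7], [+4, -9], [+5, -11] — each changes by [+1, -2].
step 6: [8, -38] + [+6, -13] → [14, -51]
step 7: [14, -51] + [+7, -15] → [21, -66]
step 8: [21, -66] + [+8, -17] → [29, -83]

[29, -83]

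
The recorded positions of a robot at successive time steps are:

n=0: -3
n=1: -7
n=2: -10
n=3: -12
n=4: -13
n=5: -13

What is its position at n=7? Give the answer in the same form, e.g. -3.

Taking differences between consecutive positions: -4, -3, -2, -1, +0. These grow by +1 each step.
step 6: -13 + 1 → -12
step 7: -12 + 2 → -10

-10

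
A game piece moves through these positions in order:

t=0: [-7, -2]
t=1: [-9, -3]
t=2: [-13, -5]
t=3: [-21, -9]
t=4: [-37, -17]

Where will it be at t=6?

Consecutive displacements [-2, -1], [-4, -2], [-8, -4], [-16, -8] scale by a factor of 2 each step.
step 5: [-37, -17] + [-32, -16] → [-69, -33]
step 6: [-69, -33] + [-64, -32] → [-133, -65]

[-133, -65]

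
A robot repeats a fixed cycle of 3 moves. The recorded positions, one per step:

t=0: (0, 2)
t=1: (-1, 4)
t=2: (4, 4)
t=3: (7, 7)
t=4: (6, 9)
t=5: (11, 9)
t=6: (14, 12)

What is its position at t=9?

(21, 17)

Step-to-step displacements: (-1, +2), (+5, +0), (+3, +3), (-1, +2), (+5, +0), (+3, +3) — a repeating cycle of length 3.
step 7: apply (-1, +2) → (13, 14)
step 8: apply (+5, +0) → (18, 14)
step 9: apply (+3, +3) → (21, 17)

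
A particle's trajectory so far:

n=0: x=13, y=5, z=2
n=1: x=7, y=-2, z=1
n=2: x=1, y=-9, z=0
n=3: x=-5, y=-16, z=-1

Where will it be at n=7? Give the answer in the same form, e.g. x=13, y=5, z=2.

x=-29, y=-44, z=-5

The position changes by (-6, -7, -1) every step.
step 4: x=-5, y=-16, z=-1 + (-6, -7, -1) → x=-11, y=-23, z=-2
step 5: x=-11, y=-23, z=-2 + (-6, -7, -1) → x=-17, y=-30, z=-3
step 6: x=-17, y=-30, z=-3 + (-6, -7, -1) → x=-23, y=-37, z=-4
step 7: x=-23, y=-37, z=-4 + (-6, -7, -1) → x=-29, y=-44, z=-5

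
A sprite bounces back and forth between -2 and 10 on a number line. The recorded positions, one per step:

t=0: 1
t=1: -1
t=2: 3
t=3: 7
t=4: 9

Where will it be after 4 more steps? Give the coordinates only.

3

The value travels 4 per step and bounces off the walls at -2 and 10.
  step 5: 9 → 5
  step 6: 5 → 1
  step 7: 1 → -1
  step 8: -1 → 3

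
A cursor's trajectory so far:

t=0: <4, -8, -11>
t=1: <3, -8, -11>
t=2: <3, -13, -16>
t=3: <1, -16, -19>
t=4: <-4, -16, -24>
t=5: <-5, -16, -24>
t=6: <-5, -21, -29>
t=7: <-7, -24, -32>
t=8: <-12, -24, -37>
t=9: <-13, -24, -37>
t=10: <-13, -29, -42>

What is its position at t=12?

The moves between consecutive positions are <-1, +0, +0>, <+0, -5, -5>, <-2, -3, -3>, <-5, +0, -5>, <-1, +0, +0>, <+0, -5, -5>, <-2, -3, -3>, <-5, +0, -5>, <-1, +0, +0>, <+0, -5, -5>; they repeat the 4-cycle [<-1, +0, +0>, <+0, -5, -5>, <-2, -3, -3>, <-5, +0, -5>].
step 11: apply <-2, -3, -3> → <-15, -32, -45>
step 12: apply <-5, +0, -5> → <-20, -32, -50>

<-20, -32, -50>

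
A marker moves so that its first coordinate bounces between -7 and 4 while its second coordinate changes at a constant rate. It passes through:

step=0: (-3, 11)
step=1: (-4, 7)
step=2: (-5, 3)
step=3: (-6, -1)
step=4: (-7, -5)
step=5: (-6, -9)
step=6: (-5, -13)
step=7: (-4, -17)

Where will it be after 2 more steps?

(-2, -25)

The first coordinate reflects between -7 and 4, moving 1 per step.
  step 8: -4 → -3
  step 9: -3 → -2
The second coordinate changes by -4 each step: at step 9 it is -25.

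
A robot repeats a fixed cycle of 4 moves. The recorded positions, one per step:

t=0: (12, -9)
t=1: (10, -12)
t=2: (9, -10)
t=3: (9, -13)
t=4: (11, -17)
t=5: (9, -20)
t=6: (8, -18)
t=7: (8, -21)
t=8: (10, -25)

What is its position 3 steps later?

Step-to-step displacements: (-2, -3), (-1, +2), (+0, -3), (+2, -4), (-2, -3), (-1, +2), (+0, -3), (+2, -4) — a repeating cycle of length 4.
step 9: apply (-2, -3) → (8, -28)
step 10: apply (-1, +2) → (7, -26)
step 11: apply (+0, -3) → (7, -29)

(7, -29)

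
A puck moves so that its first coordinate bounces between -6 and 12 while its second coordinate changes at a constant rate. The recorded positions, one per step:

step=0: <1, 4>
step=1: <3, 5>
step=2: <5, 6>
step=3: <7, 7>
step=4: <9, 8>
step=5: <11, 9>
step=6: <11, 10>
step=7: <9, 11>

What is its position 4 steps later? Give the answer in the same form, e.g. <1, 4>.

<1, 15>

The first coordinate travels 2 per step and bounces off the walls at -6 and 12.
  step 8: 9 → 7
  step 9: 7 → 5
  step 10: 5 → 3
  step 11: 3 → 1
The second coordinate changes by +1 each step: at step 11 it is 15.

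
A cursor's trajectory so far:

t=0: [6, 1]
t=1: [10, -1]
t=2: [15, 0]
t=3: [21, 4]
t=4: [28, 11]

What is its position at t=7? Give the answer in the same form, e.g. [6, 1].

Taking differences between consecutive positions: [+4, -2], [+5, +1], [+6, +4], [+7, +7]. These grow by [+1, +3] each step.
step 5: [28, 11] + [+8, +10] → [36, 21]
step 6: [36, 21] + [+9, +13] → [45, 34]
step 7: [45, 34] + [+10, +16] → [55, 50]

[55, 50]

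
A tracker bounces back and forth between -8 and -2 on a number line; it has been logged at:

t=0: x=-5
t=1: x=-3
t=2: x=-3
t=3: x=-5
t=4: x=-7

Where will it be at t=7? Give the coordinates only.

x=-3

The value reflects between -8 and -2, moving 2 per step.
  step 5: -7 → -7
  step 6: -7 → -5
  step 7: -5 → -3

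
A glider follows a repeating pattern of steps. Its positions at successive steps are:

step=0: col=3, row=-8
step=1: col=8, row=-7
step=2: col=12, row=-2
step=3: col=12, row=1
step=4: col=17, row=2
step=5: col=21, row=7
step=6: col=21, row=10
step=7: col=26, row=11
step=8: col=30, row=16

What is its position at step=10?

col=35, row=20

Step-to-step displacements: (+5, +1), (+4, +5), (+0, +3), (+5, +1), (+4, +5), (+0, +3), (+5, +1), (+4, +5) — a repeating cycle of length 3.
step 9: apply (+0, +3) → col=30, row=19
step 10: apply (+5, +1) → col=35, row=20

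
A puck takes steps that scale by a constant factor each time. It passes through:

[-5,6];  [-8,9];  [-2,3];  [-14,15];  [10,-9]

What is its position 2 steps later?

The jumps are [-3,+3], [+6,-6], [-12,+12], [+24,-24] — a geometric progression with ratio -2.
step 5: [10,-9] + [-48,+48] → [-38,39]
step 6: [-38,39] + [+96,-96] → [58,-57]

[58,-57]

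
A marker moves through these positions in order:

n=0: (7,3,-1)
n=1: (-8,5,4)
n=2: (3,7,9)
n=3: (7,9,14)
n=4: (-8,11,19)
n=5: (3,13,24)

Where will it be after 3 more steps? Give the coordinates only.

First: cycles through 7, -8, 3 every 3 steps. Step 8 lands at position 2 of the cycle → 3.
Second: linear, +2 per step → 19 at step 8.
Third: linear, +5 per step → 39 at step 8.

(3,19,39)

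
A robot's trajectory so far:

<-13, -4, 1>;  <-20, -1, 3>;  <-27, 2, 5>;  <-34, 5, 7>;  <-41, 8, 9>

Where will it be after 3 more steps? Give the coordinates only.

<-62, 17, 15>

Constant displacement of <-7, +3, +2> per step.
step 5: <-41, 8, 9> + <-7, +3, +2> → <-48, 11, 11>
step 6: <-48, 11, 11> + <-7, +3, +2> → <-55, 14, 13>
step 7: <-55, 14, 13> + <-7, +3, +2> → <-62, 17, 15>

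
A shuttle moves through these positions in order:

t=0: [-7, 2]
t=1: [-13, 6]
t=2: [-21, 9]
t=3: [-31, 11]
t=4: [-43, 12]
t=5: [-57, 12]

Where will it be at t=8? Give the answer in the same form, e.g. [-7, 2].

Successive displacements: [-6, +4], [-8, +3], [-10, +2], [-12, +1], [-14, +0] — each changes by [-2, -1].
step 6: [-57, 12] + [-16, -1] → [-73, 11]
step 7: [-73, 11] + [-18, -2] → [-91, 9]
step 8: [-91, 9] + [-20, -3] → [-111, 6]

[-111, 6]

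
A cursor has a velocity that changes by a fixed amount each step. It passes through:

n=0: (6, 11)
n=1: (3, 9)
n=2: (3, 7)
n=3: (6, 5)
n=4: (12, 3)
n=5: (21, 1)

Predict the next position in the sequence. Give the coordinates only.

(33, -1)

First differences are (-3, -2), (+0, -2), (+3, -2), (+6, -2), (+9, -2); their common second difference is (+3, +0) (constant acceleration).
step 6: (21, 1) + (+12, -2) → (33, -1)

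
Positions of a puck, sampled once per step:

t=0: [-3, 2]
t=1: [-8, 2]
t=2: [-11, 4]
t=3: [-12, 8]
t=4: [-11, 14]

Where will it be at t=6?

[-3, 32]

Successive displacements: [-5, +0], [-3, +2], [-1, +4], [+1, +6] — each changes by [+2, +2].
step 5: [-11, 14] + [+3, +8] → [-8, 22]
step 6: [-8, 22] + [+5, +10] → [-3, 32]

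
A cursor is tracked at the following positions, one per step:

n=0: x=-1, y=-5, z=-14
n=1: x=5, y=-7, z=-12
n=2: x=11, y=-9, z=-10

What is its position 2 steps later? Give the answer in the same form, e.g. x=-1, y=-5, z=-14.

x=23, y=-13, z=-6

Constant displacement of (+6, -2, +2) per step.
step 3: x=11, y=-9, z=-10 + (+6, -2, +2) → x=17, y=-11, z=-8
step 4: x=17, y=-11, z=-8 + (+6, -2, +2) → x=23, y=-13, z=-6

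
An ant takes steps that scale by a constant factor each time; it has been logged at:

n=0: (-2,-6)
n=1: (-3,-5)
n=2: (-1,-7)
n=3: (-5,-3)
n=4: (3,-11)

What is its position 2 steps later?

The jumps are (-1,+1), (+2,-2), (-4,+4), (+8,-8) — a geometric progression with ratio -2.
step 5: (3,-11) + (-16,+16) → (-13,5)
step 6: (-13,5) + (+32,-32) → (19,-27)

(19,-27)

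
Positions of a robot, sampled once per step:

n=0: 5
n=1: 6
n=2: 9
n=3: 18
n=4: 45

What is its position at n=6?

369

Step-to-step displacements: +1, +3, +9, +27; each is 3× the previous.
step 5: 45 + 81 → 126
step 6: 126 + 243 → 369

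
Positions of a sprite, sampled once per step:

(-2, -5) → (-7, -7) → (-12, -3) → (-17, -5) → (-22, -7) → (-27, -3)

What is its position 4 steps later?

The first coordinate changes by -5 each step, so at step 9 it is -2 + 9·(-5) = -47.
The second coordinate repeats the cycle [-5, -7, -3] with period 3; step 9 mod 3 = 0, giving -5.

(-47, -5)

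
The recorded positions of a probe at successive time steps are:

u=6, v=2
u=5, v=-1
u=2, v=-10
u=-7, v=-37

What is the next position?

u=-34, v=-118

The jumps are (-1, -3), (-3, -9), (-9, -27) — a geometric progression with ratio 3.
step 4: u=-7, v=-37 + (-27, -81) → u=-34, v=-118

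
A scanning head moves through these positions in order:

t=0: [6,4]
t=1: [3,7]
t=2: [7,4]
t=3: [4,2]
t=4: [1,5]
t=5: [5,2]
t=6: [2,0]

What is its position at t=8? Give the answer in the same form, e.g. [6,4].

[3,0]

The moves between consecutive positions are [-3,+3], [+4,-3], [-3,-2], [-3,+3], [+4,-3], [-3,-2]; they repeat the 3-cycle [[-3,+3], [+4,-3], [-3,-2]].
step 7: apply [-3,+3] → [-1,3]
step 8: apply [+4,-3] → [3,0]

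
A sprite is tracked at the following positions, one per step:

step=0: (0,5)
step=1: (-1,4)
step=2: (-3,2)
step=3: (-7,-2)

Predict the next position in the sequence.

The jumps are (-1,-1), (-2,-2), (-4,-4) — a geometric progression with ratio 2.
step 4: (-7,-2) + (-8,-8) → (-15,-10)

(-15,-10)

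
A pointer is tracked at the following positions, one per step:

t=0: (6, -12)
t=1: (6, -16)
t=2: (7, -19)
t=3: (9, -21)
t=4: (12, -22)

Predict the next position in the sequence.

First differences are (+0, -4), (+1, -3), (+2, -2), (+3, -1); their common second difference is (+1, +1) (constant acceleration).
step 5: (12, -22) + (+4, +0) → (16, -22)

(16, -22)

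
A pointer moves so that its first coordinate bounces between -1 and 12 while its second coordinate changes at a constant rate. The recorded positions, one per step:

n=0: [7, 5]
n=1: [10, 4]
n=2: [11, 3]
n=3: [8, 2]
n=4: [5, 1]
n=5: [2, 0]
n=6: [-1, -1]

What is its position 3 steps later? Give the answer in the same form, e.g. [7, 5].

[8, -4]

The first coordinate reflects between -1 and 12, moving 3 per step.
  step 7: -1 → 2
  step 8: 2 → 5
  step 9: 5 → 8
The second coordinate changes by -1 each step: at step 9 it is -4.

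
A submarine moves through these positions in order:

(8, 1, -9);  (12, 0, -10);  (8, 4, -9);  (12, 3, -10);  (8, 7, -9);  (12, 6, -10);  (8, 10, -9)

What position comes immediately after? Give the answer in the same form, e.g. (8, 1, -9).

The moves between consecutive positions are (+4, -1, -1), (-4, +4, +1), (+4, -1, -1), (-4, +4, +1), (+4, -1, -1), (-4, +4, +1); they repeat the 2-cycle [(+4, -1, -1), (-4, +4, +1)].
step 7: apply (+4, -1, -1) → (12, 9, -10)

(12, 9, -10)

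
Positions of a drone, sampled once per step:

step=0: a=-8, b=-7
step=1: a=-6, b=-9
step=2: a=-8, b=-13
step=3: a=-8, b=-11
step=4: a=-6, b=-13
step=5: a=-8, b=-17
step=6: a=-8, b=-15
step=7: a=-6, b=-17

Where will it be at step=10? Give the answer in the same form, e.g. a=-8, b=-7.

a=-6, b=-21

Step-to-step displacements: (+2, -2), (-2, -4), (+0, +2), (+2, -2), (-2, -4), (+0, +2), (+2, -2) — a repeating cycle of length 3.
step 8: apply (-2, -4) → a=-8, b=-21
step 9: apply (+0, +2) → a=-8, b=-19
step 10: apply (+2, -2) → a=-6, b=-21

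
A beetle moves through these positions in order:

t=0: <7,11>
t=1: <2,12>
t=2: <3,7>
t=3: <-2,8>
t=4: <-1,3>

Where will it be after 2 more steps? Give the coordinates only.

The moves between consecutive positions are <-5,+1>, <+1,-5>, <-5,+1>, <+1,-5>; they repeat the 2-cycle [<-5,+1>, <+1,-5>].
step 5: apply <-5,+1> → <-6,4>
step 6: apply <+1,-5> → <-5,-1>

<-5,-1>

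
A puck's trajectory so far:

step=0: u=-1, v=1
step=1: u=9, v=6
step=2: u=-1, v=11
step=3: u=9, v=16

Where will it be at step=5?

U: cycles through -1, 9 every 2 steps. Step 5 lands at position 1 of the cycle → 9.
V: linear, +5 per step → 26 at step 5.

u=9, v=26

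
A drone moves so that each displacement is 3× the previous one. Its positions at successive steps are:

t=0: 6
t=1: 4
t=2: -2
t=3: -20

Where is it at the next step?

Consecutive displacements -2, -6, -18 scale by a factor of 3 each step.
step 4: -20 − 54 → -74

-74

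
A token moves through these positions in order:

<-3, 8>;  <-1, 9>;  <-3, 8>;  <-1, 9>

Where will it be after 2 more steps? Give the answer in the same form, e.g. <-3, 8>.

<-1, 9>

The jumps are <+2, +1>, <-2, -1>, <+2, +1> — a geometric progression with ratio -1.
step 4: <-1, 9> + <-2, -1> → <-3, 8>
step 5: <-3, 8> + <+2, +1> → <-1, 9>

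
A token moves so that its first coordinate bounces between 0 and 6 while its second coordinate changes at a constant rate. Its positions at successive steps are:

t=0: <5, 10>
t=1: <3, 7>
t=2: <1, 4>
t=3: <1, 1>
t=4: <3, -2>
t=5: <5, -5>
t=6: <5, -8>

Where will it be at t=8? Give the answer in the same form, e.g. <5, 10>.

The first coordinate travels 2 per step and bounces off the walls at 0 and 6.
  step 7: 5 → 3
  step 8: 3 → 1
The second coordinate changes by -3 each step: at step 8 it is -14.

<1, -14>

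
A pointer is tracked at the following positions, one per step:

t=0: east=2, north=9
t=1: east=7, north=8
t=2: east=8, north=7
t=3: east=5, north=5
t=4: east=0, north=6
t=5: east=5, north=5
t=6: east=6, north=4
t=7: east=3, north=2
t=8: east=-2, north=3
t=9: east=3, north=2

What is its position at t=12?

east=-4, north=0

Step-to-step displacements: (+5, -1), (+1, -1), (-3, -2), (-5, +1), (+5, -1), (+1, -1), (-3, -2), (-5, +1), (+5, -1) — a repeating cycle of length 4.
step 10: apply (+1, -1) → east=4, north=1
step 11: apply (-3, -2) → east=1, north=-1
step 12: apply (-5, +1) → east=-4, north=0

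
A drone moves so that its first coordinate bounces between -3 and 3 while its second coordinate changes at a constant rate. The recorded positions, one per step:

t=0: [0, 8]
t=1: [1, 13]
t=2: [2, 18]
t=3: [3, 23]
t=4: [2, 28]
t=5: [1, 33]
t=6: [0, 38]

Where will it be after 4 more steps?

[-2, 58]

The first coordinate reflects between -3 and 3, moving 1 per step.
  step 7: 0 → -1
  step 8: -1 → -2
  step 9: -2 → -3
  step 10: -3 → -2
The second coordinate changes by +5 each step: at step 10 it is 58.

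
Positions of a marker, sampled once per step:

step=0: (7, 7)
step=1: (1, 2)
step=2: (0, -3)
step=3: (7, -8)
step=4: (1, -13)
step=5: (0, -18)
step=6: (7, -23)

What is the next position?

The first coordinate repeats the cycle [7, 1, 0] with period 3; step 7 mod 3 = 1, giving 1.
The second coordinate changes by -5 each step, so at step 7 it is 7 + 7·(-5) = -28.

(1, -28)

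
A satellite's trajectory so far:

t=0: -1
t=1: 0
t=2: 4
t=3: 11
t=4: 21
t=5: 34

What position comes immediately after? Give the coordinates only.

Taking differences between consecutive positions: +1, +4, +7, +10, +13. These grow by +3 each step.
step 6: 34 + 16 → 50

50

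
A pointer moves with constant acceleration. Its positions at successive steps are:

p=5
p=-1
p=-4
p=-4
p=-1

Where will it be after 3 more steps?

First differences are -6, -3, +0, +3; their common second difference is +3 (constant acceleration).
step 5: -1 + 6 → p=5
step 6: 5 + 9 → p=14
step 7: 14 + 12 → p=26

p=26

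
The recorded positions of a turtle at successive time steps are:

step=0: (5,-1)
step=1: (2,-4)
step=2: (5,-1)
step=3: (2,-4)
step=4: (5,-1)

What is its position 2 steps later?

Consecutive displacements (-3,-3), (+3,+3), (-3,-3), (+3,+3) scale by a factor of -1 each step.
step 5: (5,-1) + (-3,-3) → (2,-4)
step 6: (2,-4) + (+3,+3) → (5,-1)

(5,-1)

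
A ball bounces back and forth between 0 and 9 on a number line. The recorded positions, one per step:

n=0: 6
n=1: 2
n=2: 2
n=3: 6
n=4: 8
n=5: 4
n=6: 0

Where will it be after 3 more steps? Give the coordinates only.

The value travels 4 per step and bounces off the walls at 0 and 9.
  step 7: 0 → 4
  step 8: 4 → 8
  step 9: 8 → 6

6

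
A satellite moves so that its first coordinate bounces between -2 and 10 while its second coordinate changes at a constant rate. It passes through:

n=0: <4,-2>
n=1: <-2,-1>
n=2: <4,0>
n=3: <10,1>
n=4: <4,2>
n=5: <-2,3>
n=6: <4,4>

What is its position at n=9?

<-2,7>

The first coordinate reflects between -2 and 10, moving 6 per step.
  step 7: 4 → 10
  step 8: 10 → 4
  step 9: 4 → -2
The second coordinate changes by +1 each step: at step 9 it is 7.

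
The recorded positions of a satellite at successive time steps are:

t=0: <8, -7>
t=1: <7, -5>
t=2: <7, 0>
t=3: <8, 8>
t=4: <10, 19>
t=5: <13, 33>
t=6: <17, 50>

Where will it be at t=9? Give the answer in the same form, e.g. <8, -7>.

Taking differences between consecutive positions: <-1, +2>, <+0, +5>, <+1, +8>, <+2, +11>, <+3, +14>, <+4, +17>. These grow by <+1, +3> each step.
step 7: <17, 50> + <+5, +20> → <22, 70>
step 8: <22, 70> + <+6, +23> → <28, 93>
step 9: <28, 93> + <+7, +26> → <35, 119>

<35, 119>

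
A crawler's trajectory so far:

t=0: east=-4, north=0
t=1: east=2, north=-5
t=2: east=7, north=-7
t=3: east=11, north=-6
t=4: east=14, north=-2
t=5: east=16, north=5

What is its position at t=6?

Successive displacements: (+6, -5), (+5, -2), (+4, +1), (+3, +4), (+2, +7) — each changes by (-1, +3).
step 6: east=16, north=5 + (+1, +10) → east=17, north=15

east=17, north=15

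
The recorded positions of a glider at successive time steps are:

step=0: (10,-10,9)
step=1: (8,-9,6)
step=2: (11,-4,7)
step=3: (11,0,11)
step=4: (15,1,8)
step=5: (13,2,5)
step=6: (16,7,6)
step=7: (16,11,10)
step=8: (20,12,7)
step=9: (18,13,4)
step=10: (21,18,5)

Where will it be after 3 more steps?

The moves between consecutive positions are (-2,+1,-3), (+3,+5,+1), (+0,+4,+4), (+4,+1,-3), (-2,+1,-3), (+3,+5,+1), (+0,+4,+4), (+4,+1,-3), (-2,+1,-3), (+3,+5,+1); they repeat the 4-cycle [(-2,+1,-3), (+3,+5,+1), (+0,+4,+4), (+4,+1,-3)].
step 11: apply (+0,+4,+4) → (21,22,9)
step 12: apply (+4,+1,-3) → (25,23,6)
step 13: apply (-2,+1,-3) → (23,24,3)

(23,24,3)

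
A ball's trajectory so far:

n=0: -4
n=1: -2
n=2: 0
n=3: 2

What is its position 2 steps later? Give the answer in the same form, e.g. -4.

Constant displacement of +2 per step.
step 4: 2 + 2 → 4
step 5: 4 + 2 → 6

6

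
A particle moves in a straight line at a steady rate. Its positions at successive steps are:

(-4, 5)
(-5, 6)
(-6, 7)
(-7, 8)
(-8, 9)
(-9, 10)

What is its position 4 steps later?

(-13, 14)

Each step adds (-1, +1) to the position.
step 6: (-9, 10) + (-1, +1) → (-10, 11)
step 7: (-10, 11) + (-1, +1) → (-11, 12)
step 8: (-11, 12) + (-1, +1) → (-12, 13)
step 9: (-12, 13) + (-1, +1) → (-13, 14)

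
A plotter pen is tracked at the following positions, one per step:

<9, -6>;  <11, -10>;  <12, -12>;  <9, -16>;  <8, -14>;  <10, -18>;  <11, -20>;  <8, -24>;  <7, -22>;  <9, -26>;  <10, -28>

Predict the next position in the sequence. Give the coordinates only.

The moves between consecutive positions are <+2, -4>, <+1, -2>, <-3, -4>, <-1, +2>, <+2, -4>, <+1, -2>, <-3, -4>, <-1, +2>, <+2, -4>, <+1, -2>; they repeat the 4-cycle [<+2, -4>, <+1, -2>, <-3, -4>, <-1, +2>].
step 11: apply <-3, -4> → <7, -32>

<7, -32>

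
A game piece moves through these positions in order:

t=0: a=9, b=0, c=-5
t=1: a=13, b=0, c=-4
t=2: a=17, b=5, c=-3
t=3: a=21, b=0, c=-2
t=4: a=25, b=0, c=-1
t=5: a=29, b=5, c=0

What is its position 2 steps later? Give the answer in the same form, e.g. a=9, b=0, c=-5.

A: linear, +4 per step → 37 at step 7.
B: cycles through 0, 0, 5 every 3 steps. Step 7 lands at position 1 of the cycle → 0.
C: linear, +1 per step → 2 at step 7.

a=37, b=0, c=2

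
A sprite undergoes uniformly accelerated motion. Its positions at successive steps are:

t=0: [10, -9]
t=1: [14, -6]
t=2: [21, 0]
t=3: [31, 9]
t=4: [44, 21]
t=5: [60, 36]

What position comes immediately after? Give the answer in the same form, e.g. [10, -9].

Taking differences between consecutive positions: [+4, +3], [+7, +6], [+10, +9], [+13, +12], [+16, +15]. These grow by [+3, +3] each step.
step 6: [60, 36] + [+19, +18] → [79, 54]

[79, 54]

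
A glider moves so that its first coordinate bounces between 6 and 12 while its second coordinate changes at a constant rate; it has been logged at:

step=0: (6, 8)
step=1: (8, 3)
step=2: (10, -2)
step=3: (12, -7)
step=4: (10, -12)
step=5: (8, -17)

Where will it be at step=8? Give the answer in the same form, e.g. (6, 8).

The first coordinate reflects between 6 and 12, moving 2 per step.
  step 6: 8 → 6
  step 7: 6 → 8
  step 8: 8 → 10
The second coordinate changes by -5 each step: at step 8 it is -32.

(10, -32)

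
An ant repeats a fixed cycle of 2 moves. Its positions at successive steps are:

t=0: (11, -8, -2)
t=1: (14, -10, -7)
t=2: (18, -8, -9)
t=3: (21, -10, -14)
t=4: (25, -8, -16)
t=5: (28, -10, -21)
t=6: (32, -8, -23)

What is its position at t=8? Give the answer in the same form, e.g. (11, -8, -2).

(39, -8, -30)

Differencing gives (+3, -2, -5), (+4, +2, -2), (+3, -2, -5), (+4, +2, -2), (+3, -2, -5), (+4, +2, -2). This is the pattern (+3, -2, -5), (+4, +2, -2) repeated.
step 7: apply (+3, -2, -5) → (35, -10, -28)
step 8: apply (+4, +2, -2) → (39, -8, -30)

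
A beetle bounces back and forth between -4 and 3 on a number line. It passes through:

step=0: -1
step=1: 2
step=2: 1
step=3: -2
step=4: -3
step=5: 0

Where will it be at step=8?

The value travels 3 per step and bounces off the walls at -4 and 3.
  step 6: 0 → 3
  step 7: 3 → 0
  step 8: 0 → -3

-3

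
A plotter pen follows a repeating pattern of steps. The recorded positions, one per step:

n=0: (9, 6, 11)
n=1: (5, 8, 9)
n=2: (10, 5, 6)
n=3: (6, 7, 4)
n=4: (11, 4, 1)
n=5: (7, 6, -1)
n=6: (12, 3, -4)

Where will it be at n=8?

(13, 2, -9)

The moves between consecutive positions are (-4, +2, -2), (+5, -3, -3), (-4, +2, -2), (+5, -3, -3), (-4, +2, -2), (+5, -3, -3); they repeat the 2-cycle [(-4, +2, -2), (+5, -3, -3)].
step 7: apply (-4, +2, -2) → (8, 5, -6)
step 8: apply (+5, -3, -3) → (13, 2, -9)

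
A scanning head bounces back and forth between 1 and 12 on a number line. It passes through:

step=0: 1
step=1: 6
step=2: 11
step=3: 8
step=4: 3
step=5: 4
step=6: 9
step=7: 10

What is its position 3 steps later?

7

The value reflects between 1 and 12, moving 5 per step.
  step 8: 10 → 5
  step 9: 5 → 2
  step 10: 2 → 7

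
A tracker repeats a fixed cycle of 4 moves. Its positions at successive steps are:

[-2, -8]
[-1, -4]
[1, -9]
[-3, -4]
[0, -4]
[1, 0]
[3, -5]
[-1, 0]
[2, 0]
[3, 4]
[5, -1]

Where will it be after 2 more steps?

[4, 4]

The moves between consecutive positions are [+1, +4], [+2, -5], [-4, +5], [+3, +0], [+1, +4], [+2, -5], [-4, +5], [+3, +0], [+1, +4], [+2, -5]; they repeat the 4-cycle [[+1, +4], [+2, -5], [-4, +5], [+3, +0]].
step 11: apply [-4, +5] → [1, 4]
step 12: apply [+3, +0] → [4, 4]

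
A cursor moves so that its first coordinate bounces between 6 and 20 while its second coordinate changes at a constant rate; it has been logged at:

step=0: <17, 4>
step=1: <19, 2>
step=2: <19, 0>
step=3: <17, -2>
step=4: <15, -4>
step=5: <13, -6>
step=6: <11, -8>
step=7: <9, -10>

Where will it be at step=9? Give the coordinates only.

The first coordinate travels 2 per step and bounces off the walls at 6 and 20.
  step 8: 9 → 7
  step 9: 7 → 7
The second coordinate changes by -2 each step: at step 9 it is -14.

<7, -14>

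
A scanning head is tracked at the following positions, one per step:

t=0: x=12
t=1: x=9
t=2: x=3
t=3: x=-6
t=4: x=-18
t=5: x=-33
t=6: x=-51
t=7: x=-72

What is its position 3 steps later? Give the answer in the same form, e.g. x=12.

Taking differences between consecutive positions: -3, -6, -9, -12, -15, -18, -21. These grow by -3 each step.
step 8: -72 − 24 → x=-96
step 9: -96 − 27 → x=-123
step 10: -123 − 30 → x=-153

x=-153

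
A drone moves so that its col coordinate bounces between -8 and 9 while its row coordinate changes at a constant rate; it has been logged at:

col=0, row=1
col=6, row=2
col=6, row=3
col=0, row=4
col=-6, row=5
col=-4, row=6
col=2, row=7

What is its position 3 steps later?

col=-2, row=10

The col coordinate travels 6 per step and bounces off the walls at -8 and 9.
  step 7: 2 → 8
  step 8: 8 → 4
  step 9: 4 → -2
The row coordinate changes by +1 each step: at step 9 it is 10.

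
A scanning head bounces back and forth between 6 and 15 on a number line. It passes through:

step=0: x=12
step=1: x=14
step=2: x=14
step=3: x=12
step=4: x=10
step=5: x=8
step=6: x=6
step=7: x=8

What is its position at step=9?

The value reflects between 6 and 15, moving 2 per step.
  step 8: 8 → 10
  step 9: 10 → 12

x=12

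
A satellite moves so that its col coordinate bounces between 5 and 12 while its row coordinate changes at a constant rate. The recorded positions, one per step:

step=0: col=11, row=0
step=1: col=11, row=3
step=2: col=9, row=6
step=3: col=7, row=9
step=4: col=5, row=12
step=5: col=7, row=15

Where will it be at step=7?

col=11, row=21

The col coordinate reflects between 5 and 12, moving 2 per step.
  step 6: 7 → 9
  step 7: 9 → 11
The row coordinate changes by +3 each step: at step 7 it is 21.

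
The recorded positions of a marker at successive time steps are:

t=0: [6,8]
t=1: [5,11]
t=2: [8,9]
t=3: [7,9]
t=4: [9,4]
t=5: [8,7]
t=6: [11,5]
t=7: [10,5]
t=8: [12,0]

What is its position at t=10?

Differencing gives [-1,+3], [+3,-2], [-1,+0], [+2,-5], [-1,+3], [+3,-2], [-1,+0], [+2,-5]. This is the pattern [-1,+3], [+3,-2], [-1,+0], [+2,-5] repeated.
step 9: apply [-1,+3] → [11,3]
step 10: apply [+3,-2] → [14,1]

[14,1]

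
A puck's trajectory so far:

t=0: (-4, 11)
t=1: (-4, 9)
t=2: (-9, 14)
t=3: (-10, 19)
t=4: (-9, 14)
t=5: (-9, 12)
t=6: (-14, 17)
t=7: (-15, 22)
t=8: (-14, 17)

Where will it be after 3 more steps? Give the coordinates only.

Step-to-step displacements: (+0, -2), (-5, +5), (-1, +5), (+1, -5), (+0, -2), (-5, +5), (-1, +5), (+1, -5) — a repeating cycle of length 4.
step 9: apply (+0, -2) → (-14, 15)
step 10: apply (-5, +5) → (-19, 20)
step 11: apply (-1, +5) → (-20, 25)

(-20, 25)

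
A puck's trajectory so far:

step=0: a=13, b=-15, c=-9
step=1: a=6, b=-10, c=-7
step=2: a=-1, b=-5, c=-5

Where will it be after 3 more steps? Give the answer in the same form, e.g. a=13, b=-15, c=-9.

a=-22, b=10, c=1

Constant displacement of (-7, +5, +2) per step.
step 3: a=-1, b=-5, c=-5 + (-7, +5, +2) → a=-8, b=0, c=-3
step 4: a=-8, b=0, c=-3 + (-7, +5, +2) → a=-15, b=5, c=-1
step 5: a=-15, b=5, c=-1 + (-7, +5, +2) → a=-22, b=10, c=1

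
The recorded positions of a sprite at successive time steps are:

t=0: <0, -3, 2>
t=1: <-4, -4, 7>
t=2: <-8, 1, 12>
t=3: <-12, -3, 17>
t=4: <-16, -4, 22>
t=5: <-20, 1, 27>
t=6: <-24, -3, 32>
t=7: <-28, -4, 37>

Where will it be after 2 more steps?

<-36, -3, 47>

First: linear, -4 per step → -36 at step 9.
Second: cycles through -3, -4, 1 every 3 steps. Step 9 lands at position 0 of the cycle → -3.
Third: linear, +5 per step → 47 at step 9.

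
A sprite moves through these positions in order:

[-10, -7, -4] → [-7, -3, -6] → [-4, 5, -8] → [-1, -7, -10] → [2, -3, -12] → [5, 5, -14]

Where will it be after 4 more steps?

First: linear, +3 per step → 17 at step 9.
Second: cycles through -7, -3, 5 every 3 steps. Step 9 lands at position 0 of the cycle → -7.
Third: linear, -2 per step → -22 at step 9.

[17, -7, -22]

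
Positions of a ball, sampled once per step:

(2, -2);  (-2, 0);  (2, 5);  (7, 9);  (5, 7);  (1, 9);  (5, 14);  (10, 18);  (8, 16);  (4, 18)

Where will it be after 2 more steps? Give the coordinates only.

The moves between consecutive positions are (-4, +2), (+4, +5), (+5, +4), (-2, -2), (-4, +2), (+4, +5), (+5, +4), (-2, -2), (-4, +2); they repeat the 4-cycle [(-4, +2), (+4, +5), (+5, +4), (-2, -2)].
step 10: apply (+4, +5) → (8, 23)
step 11: apply (+5, +4) → (13, 27)

(13, 27)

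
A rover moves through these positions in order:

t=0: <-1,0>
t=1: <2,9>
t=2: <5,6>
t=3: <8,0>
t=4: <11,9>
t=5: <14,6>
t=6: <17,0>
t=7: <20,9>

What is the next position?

<23,6>

The first coordinate changes by +3 each step, so at step 8 it is -1 + 8·(3) = 23.
The second coordinate repeats the cycle [0, 9, 6] with period 3; step 8 mod 3 = 2, giving 6.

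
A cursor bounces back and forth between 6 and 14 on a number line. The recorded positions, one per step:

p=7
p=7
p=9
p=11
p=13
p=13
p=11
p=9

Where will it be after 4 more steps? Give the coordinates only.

The value travels 2 per step and bounces off the walls at 6 and 14.
  step 8: 9 → 7
  step 9: 7 → 7
  step 10: 7 → 9
  step 11: 9 → 11

p=11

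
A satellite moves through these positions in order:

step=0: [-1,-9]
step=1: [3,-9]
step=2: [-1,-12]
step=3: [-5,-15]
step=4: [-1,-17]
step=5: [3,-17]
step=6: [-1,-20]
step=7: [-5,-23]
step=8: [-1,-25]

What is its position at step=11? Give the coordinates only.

Differencing gives [+4,+0], [-4,-3], [-4,-3], [+4,-2], [+4,+0], [-4,-3], [-4,-3], [+4,-2]. This is the pattern [+4,+0], [-4,-3], [-4,-3], [+4,-2] repeated.
step 9: apply [+4,+0] → [3,-25]
step 10: apply [-4,-3] → [-1,-28]
step 11: apply [-4,-3] → [-5,-31]

[-5,-31]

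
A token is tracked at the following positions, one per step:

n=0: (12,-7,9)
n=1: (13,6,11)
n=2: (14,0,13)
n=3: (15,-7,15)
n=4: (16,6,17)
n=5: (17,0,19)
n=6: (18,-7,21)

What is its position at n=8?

First: linear, +1 per step → 20 at step 8.
Second: cycles through -7, 6, 0 every 3 steps. Step 8 lands at position 2 of the cycle → 0.
Third: linear, +2 per step → 25 at step 8.

(20,0,25)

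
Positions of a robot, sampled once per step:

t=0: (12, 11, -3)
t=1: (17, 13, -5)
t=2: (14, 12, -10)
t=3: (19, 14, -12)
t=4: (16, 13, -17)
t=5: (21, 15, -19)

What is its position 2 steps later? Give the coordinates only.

Step-to-step displacements: (+5, +2, -2), (-3, -1, -5), (+5, +2, -2), (-3, -1, -5), (+5, +2, -2) — a repeating cycle of length 2.
step 6: apply (-3, -1, -5) → (18, 14, -24)
step 7: apply (+5, +2, -2) → (23, 16, -26)

(23, 16, -26)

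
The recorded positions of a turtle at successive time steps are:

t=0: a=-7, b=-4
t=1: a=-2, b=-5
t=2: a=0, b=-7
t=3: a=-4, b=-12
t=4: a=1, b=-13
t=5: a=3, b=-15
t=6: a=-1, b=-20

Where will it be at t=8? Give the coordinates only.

The moves between consecutive positions are (+5, -1), (+2, -2), (-4, -5), (+5, -1), (+2, -2), (-4, -5); they repeat the 3-cycle [(+5, -1), (+2, -2), (-4, -5)].
step 7: apply (+5, -1) → a=4, b=-21
step 8: apply (+2, -2) → a=6, b=-23

a=6, b=-23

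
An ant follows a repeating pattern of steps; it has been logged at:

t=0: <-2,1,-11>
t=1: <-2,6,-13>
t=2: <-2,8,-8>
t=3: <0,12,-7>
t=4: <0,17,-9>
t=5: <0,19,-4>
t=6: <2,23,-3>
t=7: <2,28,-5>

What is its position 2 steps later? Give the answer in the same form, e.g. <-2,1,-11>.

<4,34,1>

Step-to-step displacements: <+0,+5,-2>, <+0,+2,+5>, <+2,+4,+1>, <+0,+5,-2>, <+0,+2,+5>, <+2,+4,+1>, <+0,+5,-2> — a repeating cycle of length 3.
step 8: apply <+0,+2,+5> → <2,30,0>
step 9: apply <+2,+4,+1> → <4,34,1>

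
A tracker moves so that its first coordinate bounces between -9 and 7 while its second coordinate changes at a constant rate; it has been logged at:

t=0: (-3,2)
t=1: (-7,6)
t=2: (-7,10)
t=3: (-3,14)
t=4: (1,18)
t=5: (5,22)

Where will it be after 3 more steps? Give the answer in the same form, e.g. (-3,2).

(-3,34)

The first coordinate travels 4 per step and bounces off the walls at -9 and 7.
  step 6: 5 → 5
  step 7: 5 → 1
  step 8: 1 → -3
The second coordinate changes by +4 each step: at step 8 it is 34.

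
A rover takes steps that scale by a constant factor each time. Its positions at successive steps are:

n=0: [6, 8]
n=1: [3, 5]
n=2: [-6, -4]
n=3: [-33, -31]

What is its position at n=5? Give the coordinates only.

Step-to-step displacements: [-3, -3], [-9, -9], [-27, -27]; each is 3× the previous.
step 4: [-33, -31] + [-81, -81] → [-114, -112]
step 5: [-114, -112] + [-243, -243] → [-357, -355]

[-357, -355]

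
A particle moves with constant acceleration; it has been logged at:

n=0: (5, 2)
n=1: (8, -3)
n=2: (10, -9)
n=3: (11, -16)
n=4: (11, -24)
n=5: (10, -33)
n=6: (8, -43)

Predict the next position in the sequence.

(5, -54)

Successive displacements: (+3, -5), (+2, -6), (+1, -7), (+0, -8), (-1, -9), (-2, -10) — each changes by (-1, -1).
step 7: (8, -43) + (-3, -11) → (5, -54)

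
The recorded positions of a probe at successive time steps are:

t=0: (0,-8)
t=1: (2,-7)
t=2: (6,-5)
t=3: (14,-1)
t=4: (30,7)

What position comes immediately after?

The jumps are (+2,+1), (+4,+2), (+8,+4), (+16,+8) — a geometric progression with ratio 2.
step 5: (30,7) + (+32,+16) → (62,23)

(62,23)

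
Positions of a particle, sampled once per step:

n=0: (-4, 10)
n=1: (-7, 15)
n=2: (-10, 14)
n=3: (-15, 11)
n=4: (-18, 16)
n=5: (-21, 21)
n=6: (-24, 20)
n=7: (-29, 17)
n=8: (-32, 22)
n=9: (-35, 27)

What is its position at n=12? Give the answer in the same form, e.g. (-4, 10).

Differencing gives (-3, +5), (-3, -1), (-5, -3), (-3, +5), (-3, +5), (-3, -1), (-5, -3), (-3, +5), (-3, +5). This is the pattern (-3, +5), (-3, -1), (-5, -3), (-3, +5) repeated.
step 10: apply (-3, -1) → (-38, 26)
step 11: apply (-5, -3) → (-43, 23)
step 12: apply (-3, +5) → (-46, 28)

(-46, 28)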